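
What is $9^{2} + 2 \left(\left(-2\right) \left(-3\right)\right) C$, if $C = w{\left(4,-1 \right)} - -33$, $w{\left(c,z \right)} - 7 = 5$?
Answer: $621$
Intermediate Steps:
$w{\left(c,z \right)} = 12$ ($w{\left(c,z \right)} = 7 + 5 = 12$)
$C = 45$ ($C = 12 - -33 = 12 + 33 = 45$)
$9^{2} + 2 \left(\left(-2\right) \left(-3\right)\right) C = 9^{2} + 2 \left(\left(-2\right) \left(-3\right)\right) 45 = 81 + 2 \cdot 6 \cdot 45 = 81 + 12 \cdot 45 = 81 + 540 = 621$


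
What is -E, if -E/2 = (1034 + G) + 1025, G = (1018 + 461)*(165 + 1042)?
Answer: 3574424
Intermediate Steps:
G = 1785153 (G = 1479*1207 = 1785153)
E = -3574424 (E = -2*((1034 + 1785153) + 1025) = -2*(1786187 + 1025) = -2*1787212 = -3574424)
-E = -1*(-3574424) = 3574424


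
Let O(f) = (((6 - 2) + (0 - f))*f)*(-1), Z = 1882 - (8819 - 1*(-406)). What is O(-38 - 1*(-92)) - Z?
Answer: 10043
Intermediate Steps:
Z = -7343 (Z = 1882 - (8819 + 406) = 1882 - 1*9225 = 1882 - 9225 = -7343)
O(f) = -f*(4 - f) (O(f) = ((4 - f)*f)*(-1) = (f*(4 - f))*(-1) = -f*(4 - f))
O(-38 - 1*(-92)) - Z = (-38 - 1*(-92))*(-4 + (-38 - 1*(-92))) - 1*(-7343) = (-38 + 92)*(-4 + (-38 + 92)) + 7343 = 54*(-4 + 54) + 7343 = 54*50 + 7343 = 2700 + 7343 = 10043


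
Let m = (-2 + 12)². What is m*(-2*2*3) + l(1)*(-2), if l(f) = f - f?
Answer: -1200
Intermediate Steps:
l(f) = 0
m = 100 (m = 10² = 100)
m*(-2*2*3) + l(1)*(-2) = 100*(-2*2*3) + 0*(-2) = 100*(-4*3) + 0 = 100*(-12) + 0 = -1200 + 0 = -1200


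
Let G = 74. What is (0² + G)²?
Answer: 5476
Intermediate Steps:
(0² + G)² = (0² + 74)² = (0 + 74)² = 74² = 5476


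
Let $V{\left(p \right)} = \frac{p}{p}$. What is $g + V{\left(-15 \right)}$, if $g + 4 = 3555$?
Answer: $3552$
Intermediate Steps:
$g = 3551$ ($g = -4 + 3555 = 3551$)
$V{\left(p \right)} = 1$
$g + V{\left(-15 \right)} = 3551 + 1 = 3552$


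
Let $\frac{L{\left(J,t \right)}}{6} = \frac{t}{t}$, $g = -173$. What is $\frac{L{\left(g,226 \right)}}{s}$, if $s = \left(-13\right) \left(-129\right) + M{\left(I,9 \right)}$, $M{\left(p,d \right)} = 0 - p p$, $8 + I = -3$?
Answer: $\frac{3}{778} \approx 0.003856$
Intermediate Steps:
$I = -11$ ($I = -8 - 3 = -11$)
$M{\left(p,d \right)} = - p^{2}$ ($M{\left(p,d \right)} = 0 - p^{2} = - p^{2}$)
$L{\left(J,t \right)} = 6$ ($L{\left(J,t \right)} = 6 \frac{t}{t} = 6 \cdot 1 = 6$)
$s = 1556$ ($s = \left(-13\right) \left(-129\right) - \left(-11\right)^{2} = 1677 - 121 = 1556$)
$\frac{L{\left(g,226 \right)}}{s} = \frac{6}{1556} = 6 \cdot \frac{1}{1556} = \frac{3}{778}$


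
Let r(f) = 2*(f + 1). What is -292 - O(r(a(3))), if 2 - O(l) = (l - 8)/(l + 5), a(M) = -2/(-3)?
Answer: -7364/25 ≈ -294.56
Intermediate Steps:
a(M) = ⅔ (a(M) = -2*(-⅓) = ⅔)
r(f) = 2 + 2*f (r(f) = 2*(1 + f) = 2 + 2*f)
O(l) = 2 - (-8 + l)/(5 + l) (O(l) = 2 - (l - 8)/(l + 5) = 2 - (-8 + l)/(5 + l))
-292 - O(r(a(3))) = -292 - (18 + (2 + 2*(⅔)))/(5 + (2 + 2*(⅔))) = -292 - (18 + (2 + 4/3))/(5 + (2 + 4/3)) = -292 - (18 + 10/3)/(5 + 10/3) = -292 - 64/(25/3*3) = -292 - 3*64/(25*3) = -292 - 1*64/25 = -292 - 64/25 = -7364/25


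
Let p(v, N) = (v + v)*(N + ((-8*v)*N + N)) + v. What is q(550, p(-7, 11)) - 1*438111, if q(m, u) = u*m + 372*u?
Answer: -8679869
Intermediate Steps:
p(v, N) = v + 2*v*(2*N - 8*N*v) (p(v, N) = (2*v)*(N + (-8*N*v + N)) + v = (2*v)*(N + (N - 8*N*v)) + v = (2*v)*(2*N - 8*N*v) + v = 2*v*(2*N - 8*N*v) + v = v + 2*v*(2*N - 8*N*v))
q(m, u) = 372*u + m*u (q(m, u) = m*u + 372*u = 372*u + m*u)
q(550, p(-7, 11)) - 1*438111 = (-7*(1 + 4*11 - 16*11*(-7)))*(372 + 550) - 1*438111 = -7*(1 + 44 + 1232)*922 - 438111 = -7*1277*922 - 438111 = -8939*922 - 438111 = -8241758 - 438111 = -8679869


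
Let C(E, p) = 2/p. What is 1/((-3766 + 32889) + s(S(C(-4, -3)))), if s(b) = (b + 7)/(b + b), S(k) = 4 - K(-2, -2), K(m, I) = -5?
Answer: 9/262115 ≈ 3.4336e-5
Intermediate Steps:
S(k) = 9 (S(k) = 4 - 1*(-5) = 4 + 5 = 9)
s(b) = (7 + b)/(2*b) (s(b) = (7 + b)/((2*b)) = (7 + b)*(1/(2*b)) = (7 + b)/(2*b))
1/((-3766 + 32889) + s(S(C(-4, -3)))) = 1/((-3766 + 32889) + (½)*(7 + 9)/9) = 1/(29123 + (½)*(⅑)*16) = 1/(29123 + 8/9) = 1/(262115/9) = 9/262115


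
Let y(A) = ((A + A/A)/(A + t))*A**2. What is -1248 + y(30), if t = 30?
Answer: -783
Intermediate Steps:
y(A) = A**2*(1 + A)/(30 + A) (y(A) = ((A + A/A)/(A + 30))*A**2 = ((A + 1)/(30 + A))*A**2 = ((1 + A)/(30 + A))*A**2 = A**2*(1 + A)/(30 + A))
-1248 + y(30) = -1248 + 30**2*(1 + 30)/(30 + 30) = -1248 + 900*31/60 = -1248 + 900*(1/60)*31 = -1248 + 465 = -783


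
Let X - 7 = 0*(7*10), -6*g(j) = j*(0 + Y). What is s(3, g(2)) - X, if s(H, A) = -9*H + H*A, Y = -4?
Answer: -30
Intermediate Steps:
g(j) = 2*j/3 (g(j) = -j*(0 - 4)/6 = -j*(-4)/6 = -(-2)*j/3 = 2*j/3)
s(H, A) = -9*H + A*H
X = 7 (X = 7 + 0*(7*10) = 7 + 0*70 = 7 + 0 = 7)
s(3, g(2)) - X = 3*(-9 + (⅔)*2) - 1*7 = 3*(-9 + 4/3) - 7 = 3*(-23/3) - 7 = -23 - 7 = -30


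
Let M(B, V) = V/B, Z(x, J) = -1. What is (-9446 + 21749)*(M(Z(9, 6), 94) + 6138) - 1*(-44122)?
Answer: 74403454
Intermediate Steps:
(-9446 + 21749)*(M(Z(9, 6), 94) + 6138) - 1*(-44122) = (-9446 + 21749)*(94/(-1) + 6138) - 1*(-44122) = 12303*(94*(-1) + 6138) + 44122 = 12303*(-94 + 6138) + 44122 = 12303*6044 + 44122 = 74359332 + 44122 = 74403454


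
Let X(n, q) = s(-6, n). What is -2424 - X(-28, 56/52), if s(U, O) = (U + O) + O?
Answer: -2362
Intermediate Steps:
s(U, O) = U + 2*O (s(U, O) = (O + U) + O = U + 2*O)
X(n, q) = -6 + 2*n
-2424 - X(-28, 56/52) = -2424 - (-6 + 2*(-28)) = -2424 - (-6 - 56) = -2424 - 1*(-62) = -2424 + 62 = -2362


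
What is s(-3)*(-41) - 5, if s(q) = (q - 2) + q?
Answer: 323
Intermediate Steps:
s(q) = -2 + 2*q (s(q) = (-2 + q) + q = -2 + 2*q)
s(-3)*(-41) - 5 = (-2 + 2*(-3))*(-41) - 5 = (-2 - 6)*(-41) - 5 = -8*(-41) - 5 = 328 - 5 = 323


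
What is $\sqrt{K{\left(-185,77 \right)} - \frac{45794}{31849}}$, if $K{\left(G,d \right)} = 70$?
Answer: $\frac{14 \sqrt{354829709}}{31849} \approx 8.2802$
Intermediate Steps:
$\sqrt{K{\left(-185,77 \right)} - \frac{45794}{31849}} = \sqrt{70 - \frac{45794}{31849}} = \sqrt{\frac{2183636}{31849}} = \frac{14 \sqrt{354829709}}{31849}$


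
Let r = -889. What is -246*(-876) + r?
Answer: 214607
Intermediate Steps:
-246*(-876) + r = -246*(-876) - 889 = 215496 - 889 = 214607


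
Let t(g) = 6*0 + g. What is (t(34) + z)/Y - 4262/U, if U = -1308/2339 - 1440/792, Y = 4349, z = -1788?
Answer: 238395497815/133009816 ≈ 1792.3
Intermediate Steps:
U = -61168/25729 (U = -1308*1/2339 - 1440*1/792 = -1308/2339 - 20/11 = -61168/25729 ≈ -2.3774)
t(g) = g (t(g) = 0 + g = g)
(t(34) + z)/Y - 4262/U = (34 - 1788)/4349 - 4262/(-61168/25729) = -1754*1/4349 - 4262*(-25729/61168) = -1754/4349 + 54828499/30584 = 238395497815/133009816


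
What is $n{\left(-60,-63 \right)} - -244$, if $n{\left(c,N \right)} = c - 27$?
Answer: $157$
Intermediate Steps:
$n{\left(c,N \right)} = -27 + c$
$n{\left(-60,-63 \right)} - -244 = \left(-27 - 60\right) - -244 = -87 + 244 = 157$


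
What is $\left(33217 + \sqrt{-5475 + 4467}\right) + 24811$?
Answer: $58028 + 12 i \sqrt{7} \approx 58028.0 + 31.749 i$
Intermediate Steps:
$\left(33217 + \sqrt{-5475 + 4467}\right) + 24811 = \left(33217 + \sqrt{-1008}\right) + 24811 = \left(33217 + 12 i \sqrt{7}\right) + 24811 = 58028 + 12 i \sqrt{7}$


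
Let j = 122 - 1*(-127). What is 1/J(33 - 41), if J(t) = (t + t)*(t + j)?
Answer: -1/3856 ≈ -0.00025934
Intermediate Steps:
j = 249 (j = 122 + 127 = 249)
J(t) = 2*t*(249 + t) (J(t) = (t + t)*(t + 249) = (2*t)*(249 + t) = 2*t*(249 + t))
1/J(33 - 41) = 1/(2*(33 - 41)*(249 + (33 - 41))) = 1/(2*(-8)*(249 - 8)) = 1/(2*(-8)*241) = 1/(-3856) = -1/3856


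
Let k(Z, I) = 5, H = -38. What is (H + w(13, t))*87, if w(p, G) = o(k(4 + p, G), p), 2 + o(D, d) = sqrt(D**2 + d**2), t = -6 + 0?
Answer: -3480 + 87*sqrt(194) ≈ -2268.2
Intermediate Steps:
t = -6
o(D, d) = -2 + sqrt(D**2 + d**2)
w(p, G) = -2 + sqrt(25 + p**2) (w(p, G) = -2 + sqrt(5**2 + p**2) = -2 + sqrt(25 + p**2))
(H + w(13, t))*87 = (-38 + (-2 + sqrt(25 + 13**2)))*87 = (-38 + (-2 + sqrt(25 + 169)))*87 = (-38 + (-2 + sqrt(194)))*87 = (-40 + sqrt(194))*87 = -3480 + 87*sqrt(194)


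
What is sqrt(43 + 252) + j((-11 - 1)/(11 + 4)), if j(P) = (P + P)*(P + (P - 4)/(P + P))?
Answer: -88/25 + sqrt(295) ≈ 13.656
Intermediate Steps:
j(P) = 2*P*(P + (-4 + P)/(2*P)) (j(P) = (2*P)*(P + (-4 + P)/((2*P))) = (2*P)*(P + (-4 + P)*(1/(2*P))) = (2*P)*(P + (-4 + P)/(2*P)) = 2*P*(P + (-4 + P)/(2*P)))
sqrt(43 + 252) + j((-11 - 1)/(11 + 4)) = sqrt(43 + 252) + (-4 + (-11 - 1)/(11 + 4) + 2*((-11 - 1)/(11 + 4))**2) = sqrt(295) + (-4 - 12/15 + 2*(-12/15)**2) = sqrt(295) + (-4 - 12*1/15 + 2*(-12*1/15)**2) = sqrt(295) + (-4 - 4/5 + 2*(-4/5)**2) = sqrt(295) + (-4 - 4/5 + 2*(16/25)) = sqrt(295) + (-4 - 4/5 + 32/25) = sqrt(295) - 88/25 = -88/25 + sqrt(295)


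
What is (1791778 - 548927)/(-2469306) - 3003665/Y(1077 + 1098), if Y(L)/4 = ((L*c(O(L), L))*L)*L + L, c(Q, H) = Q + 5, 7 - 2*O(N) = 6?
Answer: -1562998250272383/3105295171102915 ≈ -0.50333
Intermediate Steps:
O(N) = 1/2 (O(N) = 7/2 - 1/2*6 = 7/2 - 3 = 1/2)
c(Q, H) = 5 + Q
Y(L) = 4*L + 22*L**3 (Y(L) = 4*(((L*(5 + 1/2))*L)*L + L) = 4*(((L*(11/2))*L)*L + L) = 4*(((11*L/2)*L)*L + L) = 4*((11*L**2/2)*L + L) = 4*(11*L**3/2 + L) = 4*(L + 11*L**3/2) = 4*L + 22*L**3)
(1791778 - 548927)/(-2469306) - 3003665/Y(1077 + 1098) = (1791778 - 548927)/(-2469306) - 3003665/(4*(1077 + 1098) + 22*(1077 + 1098)**3) = 1242851*(-1/2469306) - 3003665/(4*2175 + 22*2175**3) = -1242851/2469306 - 3003665/(8700 + 22*10289109375) = -1242851/2469306 - 3003665/(8700 + 226360406250) = -1242851/2469306 - 3003665/226360414950 = -1242851/2469306 - 3003665*1/226360414950 = -1242851/2469306 - 600733/45272082990 = -1562998250272383/3105295171102915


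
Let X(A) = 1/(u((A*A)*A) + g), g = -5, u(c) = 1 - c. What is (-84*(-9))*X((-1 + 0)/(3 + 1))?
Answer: -16128/85 ≈ -189.74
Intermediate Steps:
X(A) = 1/(-4 - A³) (X(A) = 1/((1 - A*A*A) - 5) = 1/((1 - A²*A) - 5) = 1/((1 - A³) - 5) = 1/(-4 - A³))
(-84*(-9))*X((-1 + 0)/(3 + 1)) = (-84*(-9))*(-1/(4 + ((-1 + 0)/(3 + 1))³)) = 756*(-1/(4 + (-1/4)³)) = 756*(-1/(4 + (-1*¼)³)) = 756*(-1/(4 + (-¼)³)) = 756*(-1/(4 - 1/64)) = 756*(-1/255/64) = 756*(-1*64/255) = 756*(-64/255) = -16128/85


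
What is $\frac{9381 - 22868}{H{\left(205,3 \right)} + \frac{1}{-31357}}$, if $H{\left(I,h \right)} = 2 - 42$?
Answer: $\frac{422911859}{1254281} \approx 337.17$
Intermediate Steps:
$H{\left(I,h \right)} = -40$
$\frac{9381 - 22868}{H{\left(205,3 \right)} + \frac{1}{-31357}} = \frac{9381 - 22868}{-40 + \frac{1}{-31357}} = - \frac{13487}{-40 - \frac{1}{31357}} = - \frac{13487}{- \frac{1254281}{31357}} = \left(-13487\right) \left(- \frac{31357}{1254281}\right) = \frac{422911859}{1254281}$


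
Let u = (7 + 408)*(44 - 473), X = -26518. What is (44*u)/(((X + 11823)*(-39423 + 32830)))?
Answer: -1566708/19376827 ≈ -0.080855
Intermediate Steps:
u = -178035 (u = 415*(-429) = -178035)
(44*u)/(((X + 11823)*(-39423 + 32830))) = (44*(-178035))/(((-26518 + 11823)*(-39423 + 32830))) = -7833540/((-14695*(-6593))) = -7833540/96884135 = -7833540*1/96884135 = -1566708/19376827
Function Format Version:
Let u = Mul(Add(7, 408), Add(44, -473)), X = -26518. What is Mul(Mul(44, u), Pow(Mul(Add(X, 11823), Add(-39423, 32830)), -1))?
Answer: Rational(-1566708, 19376827) ≈ -0.080855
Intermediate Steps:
u = -178035 (u = Mul(415, -429) = -178035)
Mul(Mul(44, u), Pow(Mul(Add(X, 11823), Add(-39423, 32830)), -1)) = Mul(Mul(44, -178035), Pow(Mul(Add(-26518, 11823), Add(-39423, 32830)), -1)) = Mul(-7833540, Pow(Mul(-14695, -6593), -1)) = Mul(-7833540, Pow(96884135, -1)) = Mul(-7833540, Rational(1, 96884135)) = Rational(-1566708, 19376827)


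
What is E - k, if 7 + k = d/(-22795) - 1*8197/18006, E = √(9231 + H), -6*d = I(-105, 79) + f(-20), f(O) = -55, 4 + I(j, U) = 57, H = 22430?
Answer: 1019994669/136815590 + √31661 ≈ 185.39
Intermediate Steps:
I(j, U) = 53 (I(j, U) = -4 + 57 = 53)
d = ⅓ (d = -(53 - 55)/6 = -⅙*(-2) = ⅓ ≈ 0.33333)
E = √31661 (E = √(9231 + 22430) = √31661 ≈ 177.94)
k = -1019994669/136815590 (k = -7 + ((⅓)/(-22795) - 1*8197/18006) = -7 + ((⅓)*(-1/22795) - 8197*1/18006) = -7 + (-1/68385 - 8197/18006) = -7 - 62285539/136815590 = -1019994669/136815590 ≈ -7.4553)
E - k = √31661 - 1*(-1019994669/136815590) = √31661 + 1019994669/136815590 = 1019994669/136815590 + √31661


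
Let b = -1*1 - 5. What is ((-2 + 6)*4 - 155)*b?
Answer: 834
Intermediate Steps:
b = -6 (b = -1 - 5 = -6)
((-2 + 6)*4 - 155)*b = ((-2 + 6)*4 - 155)*(-6) = (4*4 - 155)*(-6) = (16 - 155)*(-6) = -139*(-6) = 834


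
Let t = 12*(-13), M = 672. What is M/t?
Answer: -56/13 ≈ -4.3077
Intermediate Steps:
t = -156
M/t = 672/(-156) = 672*(-1/156) = -56/13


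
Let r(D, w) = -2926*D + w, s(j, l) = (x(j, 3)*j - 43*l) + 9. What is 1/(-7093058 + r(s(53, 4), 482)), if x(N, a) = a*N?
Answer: -1/31273040 ≈ -3.1976e-8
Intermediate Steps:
x(N, a) = N*a
s(j, l) = 9 - 43*l + 3*j² (s(j, l) = ((j*3)*j - 43*l) + 9 = ((3*j)*j - 43*l) + 9 = (3*j² - 43*l) + 9 = (-43*l + 3*j²) + 9 = 9 - 43*l + 3*j²)
r(D, w) = w - 2926*D
1/(-7093058 + r(s(53, 4), 482)) = 1/(-7093058 + (482 - 2926*(9 - 43*4 + 3*53²))) = 1/(-7093058 + (482 - 2926*(9 - 172 + 3*2809))) = 1/(-7093058 + (482 - 2926*(9 - 172 + 8427))) = 1/(-7093058 + (482 - 2926*8264)) = 1/(-7093058 + (482 - 24180464)) = 1/(-7093058 - 24179982) = 1/(-31273040) = -1/31273040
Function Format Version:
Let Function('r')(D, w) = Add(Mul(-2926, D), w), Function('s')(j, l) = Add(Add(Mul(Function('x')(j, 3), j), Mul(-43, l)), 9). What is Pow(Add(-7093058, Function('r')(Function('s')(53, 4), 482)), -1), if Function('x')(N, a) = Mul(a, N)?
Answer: Rational(-1, 31273040) ≈ -3.1976e-8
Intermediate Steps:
Function('x')(N, a) = Mul(N, a)
Function('s')(j, l) = Add(9, Mul(-43, l), Mul(3, Pow(j, 2))) (Function('s')(j, l) = Add(Add(Mul(Mul(j, 3), j), Mul(-43, l)), 9) = Add(Add(Mul(Mul(3, j), j), Mul(-43, l)), 9) = Add(Add(Mul(3, Pow(j, 2)), Mul(-43, l)), 9) = Add(Add(Mul(-43, l), Mul(3, Pow(j, 2))), 9) = Add(9, Mul(-43, l), Mul(3, Pow(j, 2))))
Function('r')(D, w) = Add(w, Mul(-2926, D))
Pow(Add(-7093058, Function('r')(Function('s')(53, 4), 482)), -1) = Pow(Add(-7093058, Add(482, Mul(-2926, Add(9, Mul(-43, 4), Mul(3, Pow(53, 2)))))), -1) = Pow(Add(-7093058, Add(482, Mul(-2926, Add(9, -172, Mul(3, 2809))))), -1) = Pow(Add(-7093058, Add(482, Mul(-2926, Add(9, -172, 8427)))), -1) = Pow(Add(-7093058, Add(482, Mul(-2926, 8264))), -1) = Pow(Add(-7093058, Add(482, -24180464)), -1) = Pow(Add(-7093058, -24179982), -1) = Pow(-31273040, -1) = Rational(-1, 31273040)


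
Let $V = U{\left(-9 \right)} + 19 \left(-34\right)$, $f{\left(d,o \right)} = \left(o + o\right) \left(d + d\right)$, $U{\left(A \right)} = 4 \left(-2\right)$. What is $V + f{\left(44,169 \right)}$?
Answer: $29090$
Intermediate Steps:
$U{\left(A \right)} = -8$
$f{\left(d,o \right)} = 4 d o$ ($f{\left(d,o \right)} = 2 o 2 d = 4 d o$)
$V = -654$ ($V = -8 + 19 \left(-34\right) = -8 - 646 = -654$)
$V + f{\left(44,169 \right)} = -654 + 4 \cdot 44 \cdot 169 = -654 + 29744 = 29090$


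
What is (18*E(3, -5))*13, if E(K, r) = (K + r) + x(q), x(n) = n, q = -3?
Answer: -1170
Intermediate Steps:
E(K, r) = -3 + K + r (E(K, r) = (K + r) - 3 = -3 + K + r)
(18*E(3, -5))*13 = (18*(-3 + 3 - 5))*13 = (18*(-5))*13 = -90*13 = -1170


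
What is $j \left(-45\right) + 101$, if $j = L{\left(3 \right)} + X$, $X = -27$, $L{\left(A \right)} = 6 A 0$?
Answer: $1316$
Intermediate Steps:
$L{\left(A \right)} = 0$
$j = -27$ ($j = 0 - 27 = -27$)
$j \left(-45\right) + 101 = \left(-27\right) \left(-45\right) + 101 = 1215 + 101 = 1316$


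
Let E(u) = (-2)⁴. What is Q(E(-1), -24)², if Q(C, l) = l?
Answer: 576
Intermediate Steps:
E(u) = 16
Q(E(-1), -24)² = (-24)² = 576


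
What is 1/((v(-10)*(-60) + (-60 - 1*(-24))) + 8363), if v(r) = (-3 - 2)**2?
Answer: 1/6827 ≈ 0.00014648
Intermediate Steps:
v(r) = 25 (v(r) = (-5)**2 = 25)
1/((v(-10)*(-60) + (-60 - 1*(-24))) + 8363) = 1/((25*(-60) + (-60 - 1*(-24))) + 8363) = 1/((-1500 + (-60 + 24)) + 8363) = 1/((-1500 - 36) + 8363) = 1/(-1536 + 8363) = 1/6827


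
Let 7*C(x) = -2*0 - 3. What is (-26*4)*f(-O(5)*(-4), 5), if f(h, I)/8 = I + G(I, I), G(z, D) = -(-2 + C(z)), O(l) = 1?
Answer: -43264/7 ≈ -6180.6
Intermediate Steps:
C(x) = -3/7 (C(x) = (-2*0 - 3)/7 = (0 - 3)/7 = (⅐)*(-3) = -3/7)
G(z, D) = 17/7 (G(z, D) = -(-2 - 3/7) = -1*(-17/7) = 17/7)
f(h, I) = 136/7 + 8*I (f(h, I) = 8*(I + 17/7) = 8*(17/7 + I) = 136/7 + 8*I)
(-26*4)*f(-O(5)*(-4), 5) = (-26*4)*(136/7 + 8*5) = -104*(136/7 + 40) = -104*416/7 = -43264/7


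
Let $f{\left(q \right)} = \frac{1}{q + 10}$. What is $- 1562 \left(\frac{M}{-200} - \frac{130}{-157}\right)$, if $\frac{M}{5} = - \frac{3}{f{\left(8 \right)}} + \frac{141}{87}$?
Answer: $- \frac{304030023}{91060} \approx -3338.8$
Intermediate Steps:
$f{\left(q \right)} = \frac{1}{10 + q}$
$M = - \frac{7595}{29}$ ($M = 5 \left(- \frac{3}{\frac{1}{10 + 8}} + \frac{141}{87}\right) = 5 \left(- \frac{3}{\frac{1}{18}} + 141 \cdot \frac{1}{87}\right) = 5 \left(- 3 \frac{1}{\frac{1}{18}} + \frac{47}{29}\right) = 5 \left(\left(-3\right) 18 + \frac{47}{29}\right) = 5 \left(-54 + \frac{47}{29}\right) = 5 \left(- \frac{1519}{29}\right) = - \frac{7595}{29} \approx -261.9$)
$- 1562 \left(\frac{M}{-200} - \frac{130}{-157}\right) = - 1562 \left(- \frac{7595}{29 \left(-200\right)} - \frac{130}{-157}\right) = - 1562 \left(\left(- \frac{7595}{29}\right) \left(- \frac{1}{200}\right) - - \frac{130}{157}\right) = - 1562 \left(\frac{1519}{1160} + \frac{130}{157}\right) = \left(-1562\right) \frac{389283}{182120} = - \frac{304030023}{91060}$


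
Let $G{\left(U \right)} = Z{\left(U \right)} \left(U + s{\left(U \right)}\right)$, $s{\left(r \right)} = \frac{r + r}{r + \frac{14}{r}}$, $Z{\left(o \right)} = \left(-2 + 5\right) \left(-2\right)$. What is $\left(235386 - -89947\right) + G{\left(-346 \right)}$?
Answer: $\frac{6533207163}{19955} \approx 3.274 \cdot 10^{5}$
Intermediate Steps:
$Z{\left(o \right)} = -6$ ($Z{\left(o \right)} = 3 \left(-2\right) = -6$)
$s{\left(r \right)} = \frac{2 r}{r + \frac{14}{r}}$
$G{\left(U \right)} = - 6 U - \frac{12 U^{2}}{14 + U^{2}}$ ($G{\left(U \right)} = - 6 \left(U + \frac{2 U^{2}}{14 + U^{2}}\right) = - 6 U - \frac{12 U^{2}}{14 + U^{2}}$)
$\left(235386 - -89947\right) + G{\left(-346 \right)} = \left(235386 - -89947\right) + 6 \left(-346\right) \frac{1}{14 + \left(-346\right)^{2}} \left(-14 - \left(-346\right)^{2} - -692\right) = \left(235386 + 89947\right) + 6 \left(-346\right) \frac{1}{14 + 119716} \left(-14 - 119716 + 692\right) = 325333 + 6 \left(-346\right) \frac{1}{119730} \left(-14 - 119716 + 692\right) = 325333 + 6 \left(-346\right) \frac{1}{119730} \left(-119038\right) = 325333 + \frac{41187148}{19955} = \frac{6533207163}{19955}$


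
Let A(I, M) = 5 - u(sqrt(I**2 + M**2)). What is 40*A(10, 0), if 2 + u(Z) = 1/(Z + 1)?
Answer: 3040/11 ≈ 276.36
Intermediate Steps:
u(Z) = -2 + 1/(1 + Z) (u(Z) = -2 + 1/(Z + 1) = -2 + 1/(1 + Z))
A(I, M) = 5 - (-1 - 2*sqrt(I**2 + M**2))/(1 + sqrt(I**2 + M**2))
40*A(10, 0) = 40*((6 + 7*sqrt(10**2 + 0**2))/(1 + sqrt(10**2 + 0**2))) = 40*((6 + 7*sqrt(100 + 0))/(1 + sqrt(100 + 0))) = 40*((6 + 7*sqrt(100))/(1 + sqrt(100))) = 40*((6 + 7*10)/(1 + 10)) = 40*((6 + 70)/11) = 40*((1/11)*76) = 40*(76/11) = 3040/11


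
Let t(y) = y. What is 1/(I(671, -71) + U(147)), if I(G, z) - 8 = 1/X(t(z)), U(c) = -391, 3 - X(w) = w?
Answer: -74/28341 ≈ -0.0026111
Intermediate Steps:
X(w) = 3 - w
I(G, z) = 8 + 1/(3 - z)
1/(I(671, -71) + U(147)) = 1/((-25 + 8*(-71))/(-3 - 71) - 391) = 1/((-25 - 568)/(-74) - 391) = 1/(-1/74*(-593) - 391) = 1/(593/74 - 391) = 1/(-28341/74) = -74/28341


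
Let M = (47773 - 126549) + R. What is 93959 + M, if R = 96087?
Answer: 111270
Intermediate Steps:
M = 17311 (M = (47773 - 126549) + 96087 = -78776 + 96087 = 17311)
93959 + M = 93959 + 17311 = 111270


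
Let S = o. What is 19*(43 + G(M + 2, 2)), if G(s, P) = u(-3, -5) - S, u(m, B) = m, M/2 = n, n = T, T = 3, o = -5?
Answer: 855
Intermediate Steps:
n = 3
M = 6 (M = 2*3 = 6)
S = -5
G(s, P) = 2 (G(s, P) = -3 - 1*(-5) = -3 + 5 = 2)
19*(43 + G(M + 2, 2)) = 19*(43 + 2) = 19*45 = 855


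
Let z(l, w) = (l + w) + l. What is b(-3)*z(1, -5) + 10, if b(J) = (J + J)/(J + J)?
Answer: 7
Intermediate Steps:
z(l, w) = w + 2*l
b(J) = 1 (b(J) = (2*J)/((2*J)) = (2*J)*(1/(2*J)) = 1)
b(-3)*z(1, -5) + 10 = 1*(-5 + 2*1) + 10 = 1*(-5 + 2) + 10 = 1*(-3) + 10 = -3 + 10 = 7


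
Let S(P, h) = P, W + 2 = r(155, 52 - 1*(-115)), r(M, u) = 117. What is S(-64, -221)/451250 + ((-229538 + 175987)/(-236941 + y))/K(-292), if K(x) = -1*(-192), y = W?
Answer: 10627385431/10259302320000 ≈ 0.0010359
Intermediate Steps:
W = 115 (W = -2 + 117 = 115)
y = 115
K(x) = 192
S(-64, -221)/451250 + ((-229538 + 175987)/(-236941 + y))/K(-292) = -64/451250 + ((-229538 + 175987)/(-236941 + 115))/192 = -64*1/451250 - 53551/(-236826)*(1/192) = -32/225625 - 53551*(-1/236826)*(1/192) = -32/225625 + (53551/236826)*(1/192) = -32/225625 + 53551/45470592 = 10627385431/10259302320000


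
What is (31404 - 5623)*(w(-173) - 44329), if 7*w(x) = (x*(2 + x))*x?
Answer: -19991920646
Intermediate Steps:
w(x) = x**2*(2 + x)/7 (w(x) = ((x*(2 + x))*x)/7 = (x**2*(2 + x))/7 = x**2*(2 + x)/7)
(31404 - 5623)*(w(-173) - 44329) = (31404 - 5623)*((1/7)*(-173)**2*(2 - 173) - 44329) = 25781*((1/7)*29929*(-171) - 44329) = 25781*(-5117859/7 - 44329) = 25781*(-5428162/7) = -19991920646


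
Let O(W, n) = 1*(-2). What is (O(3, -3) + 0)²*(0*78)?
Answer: 0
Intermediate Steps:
O(W, n) = -2
(O(3, -3) + 0)²*(0*78) = (-2 + 0)²*(0*78) = (-2)²*0 = 4*0 = 0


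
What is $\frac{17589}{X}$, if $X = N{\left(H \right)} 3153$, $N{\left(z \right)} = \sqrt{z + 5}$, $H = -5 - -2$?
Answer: $\frac{5863 \sqrt{2}}{2102} \approx 3.9446$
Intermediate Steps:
$H = -3$ ($H = -5 + 2 = -3$)
$N{\left(z \right)} = \sqrt{5 + z}$
$X = 3153 \sqrt{2}$ ($X = \sqrt{5 - 3} \cdot 3153 = \sqrt{2} \cdot 3153 = 3153 \sqrt{2} \approx 4459.0$)
$\frac{17589}{X} = \frac{17589}{3153 \sqrt{2}} = 17589 \frac{\sqrt{2}}{6306} = \frac{5863 \sqrt{2}}{2102}$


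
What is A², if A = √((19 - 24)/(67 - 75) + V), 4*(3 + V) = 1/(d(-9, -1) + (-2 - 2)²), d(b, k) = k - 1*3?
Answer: -113/48 ≈ -2.3542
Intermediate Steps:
d(b, k) = -3 + k (d(b, k) = k - 3 = -3 + k)
V = -143/48 (V = -3 + 1/(4*((-3 - 1) + (-2 - 2)²)) = -3 + 1/(4*(-4 + (-4)²)) = -3 + 1/(4*(-4 + 16)) = -3 + (¼)/12 = -3 + (¼)*(1/12) = -3 + 1/48 = -143/48 ≈ -2.9792)
A = I*√339/12 (A = √((19 - 24)/(67 - 75) - 143/48) = √(-5/(-8) - 143/48) = √(-5*(-⅛) - 143/48) = √(5/8 - 143/48) = √(-113/48) = I*√339/12 ≈ 1.5343*I)
A² = (I*√339/12)² = -113/48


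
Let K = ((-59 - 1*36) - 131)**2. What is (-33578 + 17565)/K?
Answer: -16013/51076 ≈ -0.31351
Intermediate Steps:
K = 51076 (K = ((-59 - 36) - 131)**2 = (-95 - 131)**2 = (-226)**2 = 51076)
(-33578 + 17565)/K = (-33578 + 17565)/51076 = -16013*1/51076 = -16013/51076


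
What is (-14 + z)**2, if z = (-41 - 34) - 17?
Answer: 11236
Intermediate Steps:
z = -92 (z = -75 - 17 = -92)
(-14 + z)**2 = (-14 - 92)**2 = (-106)**2 = 11236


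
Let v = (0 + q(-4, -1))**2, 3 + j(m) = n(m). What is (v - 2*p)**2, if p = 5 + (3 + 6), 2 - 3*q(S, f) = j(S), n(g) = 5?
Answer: 784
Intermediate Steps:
j(m) = 2 (j(m) = -3 + 5 = 2)
q(S, f) = 0 (q(S, f) = 2/3 - 1/3*2 = 2/3 - 2/3 = 0)
v = 0 (v = (0 + 0)**2 = 0**2 = 0)
p = 14 (p = 5 + 9 = 14)
(v - 2*p)**2 = (0 - 2*14)**2 = (0 - 28)**2 = (-28)**2 = 784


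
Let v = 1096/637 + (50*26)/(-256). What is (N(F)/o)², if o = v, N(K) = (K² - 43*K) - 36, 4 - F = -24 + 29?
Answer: 106369908736/18736408161 ≈ 5.6772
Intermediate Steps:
F = -1 (F = 4 - (-24 + 29) = 4 - 1*5 = 4 - 5 = -1)
N(K) = -36 + K² - 43*K
v = -136881/40768 (v = 1096*(1/637) + 1300*(-1/256) = 1096/637 - 325/64 = -136881/40768 ≈ -3.3576)
o = -136881/40768 ≈ -3.3576
(N(F)/o)² = ((-36 + (-1)² - 43*(-1))/(-136881/40768))² = ((-36 + 1 + 43)*(-40768/136881))² = (8*(-40768/136881))² = (-326144/136881)² = 106369908736/18736408161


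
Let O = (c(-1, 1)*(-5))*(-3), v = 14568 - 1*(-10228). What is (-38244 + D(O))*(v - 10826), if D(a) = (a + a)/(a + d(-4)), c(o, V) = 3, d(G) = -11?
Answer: -9081938910/17 ≈ -5.3423e+8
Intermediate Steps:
v = 24796 (v = 14568 + 10228 = 24796)
O = 45 (O = (3*(-5))*(-3) = -15*(-3) = 45)
D(a) = 2*a/(-11 + a) (D(a) = (a + a)/(a - 11) = (2*a)/(-11 + a) = 2*a/(-11 + a))
(-38244 + D(O))*(v - 10826) = (-38244 + 2*45/(-11 + 45))*(24796 - 10826) = (-38244 + 2*45/34)*13970 = (-38244 + 2*45*(1/34))*13970 = (-38244 + 45/17)*13970 = -650103/17*13970 = -9081938910/17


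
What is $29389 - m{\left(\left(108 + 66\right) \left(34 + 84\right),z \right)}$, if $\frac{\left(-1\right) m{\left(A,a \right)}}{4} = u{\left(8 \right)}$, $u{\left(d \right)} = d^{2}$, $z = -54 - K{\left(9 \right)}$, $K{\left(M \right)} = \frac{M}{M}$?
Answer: $29645$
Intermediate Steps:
$K{\left(M \right)} = 1$
$z = -55$ ($z = -54 - 1 = -55$)
$m{\left(A,a \right)} = -256$ ($m{\left(A,a \right)} = - 4 \cdot 8^{2} = \left(-4\right) 64 = -256$)
$29389 - m{\left(\left(108 + 66\right) \left(34 + 84\right),z \right)} = 29389 - -256 = 29389 + 256 = 29645$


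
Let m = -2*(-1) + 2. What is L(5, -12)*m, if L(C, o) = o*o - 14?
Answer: 520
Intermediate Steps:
L(C, o) = -14 + o**2 (L(C, o) = o**2 - 14 = -14 + o**2)
m = 4 (m = 2 + 2 = 4)
L(5, -12)*m = (-14 + (-12)**2)*4 = (-14 + 144)*4 = 130*4 = 520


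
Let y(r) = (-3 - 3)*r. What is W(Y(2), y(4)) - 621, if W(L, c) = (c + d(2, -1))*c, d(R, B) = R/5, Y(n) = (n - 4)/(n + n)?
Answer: -273/5 ≈ -54.600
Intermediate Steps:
Y(n) = (-4 + n)/(2*n) (Y(n) = (-4 + n)/((2*n)) = (-4 + n)*(1/(2*n)) = (-4 + n)/(2*n))
y(r) = -6*r
d(R, B) = R/5 (d(R, B) = R*(⅕) = R/5)
W(L, c) = c*(⅖ + c) (W(L, c) = (c + (⅕)*2)*c = (c + ⅖)*c = (⅖ + c)*c = c*(⅖ + c))
W(Y(2), y(4)) - 621 = (-6*4)*(2 + 5*(-6*4))/5 - 621 = (⅕)*(-24)*(2 + 5*(-24)) - 621 = (⅕)*(-24)*(2 - 120) - 621 = (⅕)*(-24)*(-118) - 621 = 2832/5 - 621 = -273/5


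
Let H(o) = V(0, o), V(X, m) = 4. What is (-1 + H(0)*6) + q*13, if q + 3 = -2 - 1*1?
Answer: -55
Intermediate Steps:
H(o) = 4
q = -6 (q = -3 + (-2 - 1*1) = -3 + (-2 - 1) = -3 - 3 = -6)
(-1 + H(0)*6) + q*13 = (-1 + 4*6) - 6*13 = (-1 + 24) - 78 = 23 - 78 = -55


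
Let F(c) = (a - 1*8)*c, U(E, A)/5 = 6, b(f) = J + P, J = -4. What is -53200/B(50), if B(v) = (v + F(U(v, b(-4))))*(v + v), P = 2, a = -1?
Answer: 133/55 ≈ 2.4182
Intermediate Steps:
b(f) = -2 (b(f) = -4 + 2 = -2)
U(E, A) = 30 (U(E, A) = 5*6 = 30)
F(c) = -9*c (F(c) = (-1 - 1*8)*c = (-1 - 8)*c = -9*c)
B(v) = 2*v*(-270 + v) (B(v) = (v - 9*30)*(v + v) = (v - 270)*(2*v) = (-270 + v)*(2*v) = 2*v*(-270 + v))
-53200/B(50) = -53200*1/(100*(-270 + 50)) = -53200/(2*50*(-220)) = -53200/(-22000) = -53200*(-1/22000) = 133/55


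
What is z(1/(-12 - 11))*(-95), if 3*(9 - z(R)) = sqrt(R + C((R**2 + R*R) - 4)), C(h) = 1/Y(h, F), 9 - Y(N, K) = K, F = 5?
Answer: -855 + 95*sqrt(437)/138 ≈ -840.61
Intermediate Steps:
Y(N, K) = 9 - K
C(h) = 1/4 (C(h) = 1/(9 - 1*5) = 1/(9 - 5) = 1/4)
z(R) = 9 - sqrt(1/4 + R)/3 (z(R) = 9 - sqrt(R + 1/4)/3 = 9 - sqrt(1/4 + R)/3)
z(1/(-12 - 11))*(-95) = (9 - sqrt(1 + 4/(-12 - 11))/6)*(-95) = (9 - sqrt(1 + 4/(-23))/6)*(-95) = (9 - sqrt(1 + 4*(-1/23))/6)*(-95) = (9 - sqrt(1 - 4/23)/6)*(-95) = (9 - sqrt(437)/138)*(-95) = -855 + 95*sqrt(437)/138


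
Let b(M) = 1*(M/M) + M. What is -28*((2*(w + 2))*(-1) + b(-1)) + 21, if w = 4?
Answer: 357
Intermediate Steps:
b(M) = 1 + M (b(M) = 1*1 + M = 1 + M)
-28*((2*(w + 2))*(-1) + b(-1)) + 21 = -28*((2*(4 + 2))*(-1) + (1 - 1)) + 21 = -28*((2*6)*(-1) + 0) + 21 = -28*(12*(-1) + 0) + 21 = -28*(-12 + 0) + 21 = -28*(-12) + 21 = 336 + 21 = 357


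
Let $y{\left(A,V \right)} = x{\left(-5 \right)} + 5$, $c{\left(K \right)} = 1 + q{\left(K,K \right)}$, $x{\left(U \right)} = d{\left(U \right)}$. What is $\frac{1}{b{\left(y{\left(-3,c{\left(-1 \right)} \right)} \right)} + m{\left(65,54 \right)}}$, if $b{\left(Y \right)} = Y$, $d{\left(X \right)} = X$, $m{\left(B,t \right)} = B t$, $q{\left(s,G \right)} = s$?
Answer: $\frac{1}{3510} \approx 0.0002849$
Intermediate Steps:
$x{\left(U \right)} = U$
$c{\left(K \right)} = 1 + K$
$y{\left(A,V \right)} = 0$ ($y{\left(A,V \right)} = -5 + 5 = 0$)
$\frac{1}{b{\left(y{\left(-3,c{\left(-1 \right)} \right)} \right)} + m{\left(65,54 \right)}} = \frac{1}{0 + 65 \cdot 54} = \frac{1}{0 + 3510} = \frac{1}{3510}$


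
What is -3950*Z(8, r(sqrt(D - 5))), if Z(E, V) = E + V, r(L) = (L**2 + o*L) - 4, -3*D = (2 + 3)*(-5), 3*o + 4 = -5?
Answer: -86900/3 + 3950*sqrt(30) ≈ -7331.6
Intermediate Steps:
o = -3 (o = -4/3 + (1/3)*(-5) = -4/3 - 5/3 = -3)
D = 25/3 (D = -(2 + 3)*(-5)/3 = -5*(-5)/3 = -1/3*(-25) = 25/3 ≈ 8.3333)
r(L) = -4 + L**2 - 3*L (r(L) = (L**2 - 3*L) - 4 = -4 + L**2 - 3*L)
-3950*Z(8, r(sqrt(D - 5))) = -3950*(8 + (-4 + (sqrt(25/3 - 5))**2 - 3*sqrt(25/3 - 5))) = -3950*(8 + (-4 + (sqrt(10/3))**2 - sqrt(30))) = -3950*(8 + (-4 + (sqrt(30)/3)**2 - sqrt(30))) = -3950*(8 + (-4 + 10/3 - sqrt(30))) = -3950*(8 + (-2/3 - sqrt(30))) = -3950*(22/3 - sqrt(30)) = -86900/3 + 3950*sqrt(30)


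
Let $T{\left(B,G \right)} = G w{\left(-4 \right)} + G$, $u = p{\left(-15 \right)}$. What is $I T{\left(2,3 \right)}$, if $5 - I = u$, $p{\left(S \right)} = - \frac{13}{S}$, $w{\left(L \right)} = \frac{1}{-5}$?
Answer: $\frac{248}{25} \approx 9.92$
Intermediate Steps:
$w{\left(L \right)} = - \frac{1}{5}$
$u = \frac{13}{15}$ ($u = - \frac{13}{-15} = \left(-13\right) \left(- \frac{1}{15}\right) = \frac{13}{15} \approx 0.86667$)
$T{\left(B,G \right)} = \frac{4 G}{5}$ ($T{\left(B,G \right)} = G \left(- \frac{1}{5}\right) + G = - \frac{G}{5} + G = \frac{4 G}{5}$)
$I = \frac{62}{15}$ ($I = 5 - \frac{13}{15} = \frac{62}{15} \approx 4.1333$)
$I T{\left(2,3 \right)} = \frac{62 \cdot \frac{4}{5} \cdot 3}{15} = \frac{62}{15} \cdot \frac{12}{5} = \frac{248}{25}$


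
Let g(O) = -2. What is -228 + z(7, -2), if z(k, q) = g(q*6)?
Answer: -230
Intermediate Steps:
z(k, q) = -2
-228 + z(7, -2) = -228 - 2 = -230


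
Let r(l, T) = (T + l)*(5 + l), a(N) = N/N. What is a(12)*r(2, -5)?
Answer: -21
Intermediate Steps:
a(N) = 1
r(l, T) = (5 + l)*(T + l)
a(12)*r(2, -5) = 1*(2**2 + 5*(-5) + 5*2 - 5*2) = 1*(4 - 25 + 10 - 10) = 1*(-21) = -21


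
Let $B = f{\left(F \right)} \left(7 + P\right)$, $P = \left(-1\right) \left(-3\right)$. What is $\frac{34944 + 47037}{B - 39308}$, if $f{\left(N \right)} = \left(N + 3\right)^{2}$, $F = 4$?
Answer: $- \frac{81981}{38818} \approx -2.1119$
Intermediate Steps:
$P = 3$
$f{\left(N \right)} = \left(3 + N\right)^{2}$
$B = 490$ ($B = \left(3 + 4\right)^{2} \left(7 + 3\right) = 7^{2} \cdot 10 = 49 \cdot 10 = 490$)
$\frac{34944 + 47037}{B - 39308} = \frac{34944 + 47037}{490 - 39308} = \frac{81981}{-38818} = 81981 \left(- \frac{1}{38818}\right) = - \frac{81981}{38818}$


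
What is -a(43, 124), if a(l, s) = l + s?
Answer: -167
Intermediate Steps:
-a(43, 124) = -(43 + 124) = -1*167 = -167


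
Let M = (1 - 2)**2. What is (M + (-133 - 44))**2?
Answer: 30976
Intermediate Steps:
M = 1 (M = (-1)**2 = 1)
(M + (-133 - 44))**2 = (1 + (-133 - 44))**2 = (1 - 177)**2 = (-176)**2 = 30976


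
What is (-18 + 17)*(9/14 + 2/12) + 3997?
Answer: 83920/21 ≈ 3996.2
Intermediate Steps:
(-18 + 17)*(9/14 + 2/12) + 3997 = -(9*(1/14) + 2*(1/12)) + 3997 = -(9/14 + ⅙) + 3997 = -1*17/21 + 3997 = -17/21 + 3997 = 83920/21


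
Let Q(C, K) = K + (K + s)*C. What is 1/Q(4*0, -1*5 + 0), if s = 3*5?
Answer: -1/5 ≈ -0.20000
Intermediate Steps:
s = 15
Q(C, K) = K + C*(15 + K) (Q(C, K) = K + (K + 15)*C = K + (15 + K)*C = K + C*(15 + K))
1/Q(4*0, -1*5 + 0) = 1/((-1*5 + 0) + 15*(4*0) + (4*0)*(-1*5 + 0)) = 1/((-5 + 0) + 15*0 + 0*(-5 + 0)) = 1/(-5 + 0 + 0*(-5)) = 1/(-5 + 0 + 0) = 1/(-5) = -1/5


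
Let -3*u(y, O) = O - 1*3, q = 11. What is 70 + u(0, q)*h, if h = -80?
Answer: 850/3 ≈ 283.33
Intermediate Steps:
u(y, O) = 1 - O/3 (u(y, O) = -(O - 1*3)/3 = -(O - 3)/3 = -(-3 + O)/3 = 1 - O/3)
70 + u(0, q)*h = 70 + (1 - 1/3*11)*(-80) = 70 + (1 - 11/3)*(-80) = 70 - 8/3*(-80) = 70 + 640/3 = 850/3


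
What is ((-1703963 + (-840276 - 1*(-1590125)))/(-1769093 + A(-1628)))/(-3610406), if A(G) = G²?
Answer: 477057/1590909157073 ≈ 2.9986e-7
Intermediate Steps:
((-1703963 + (-840276 - 1*(-1590125)))/(-1769093 + A(-1628)))/(-3610406) = ((-1703963 + (-840276 - 1*(-1590125)))/(-1769093 + (-1628)²))/(-3610406) = ((-1703963 + (-840276 + 1590125))/(-1769093 + 2650384))*(-1/3610406) = ((-1703963 + 749849)/881291)*(-1/3610406) = -954114*1/881291*(-1/3610406) = -954114/881291*(-1/3610406) = 477057/1590909157073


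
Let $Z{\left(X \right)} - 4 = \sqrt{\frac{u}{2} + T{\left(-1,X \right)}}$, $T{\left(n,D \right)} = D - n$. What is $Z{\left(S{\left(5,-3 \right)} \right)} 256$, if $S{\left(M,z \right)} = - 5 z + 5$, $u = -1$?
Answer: $1024 + 128 \sqrt{82} \approx 2183.1$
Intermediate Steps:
$S{\left(M,z \right)} = 5 - 5 z$
$Z{\left(X \right)} = 4 + \sqrt{\frac{1}{2} + X}$ ($Z{\left(X \right)} = 4 + \sqrt{- \frac{1}{2} + \left(X - -1\right)} = 4 + \sqrt{\left(-1\right) \frac{1}{2} + \left(X + 1\right)} = 4 + \sqrt{- \frac{1}{2} + \left(1 + X\right)} = 4 + \sqrt{\frac{1}{2} + X}$)
$Z{\left(S{\left(5,-3 \right)} \right)} 256 = \left(4 + \frac{\sqrt{2 + 4 \left(5 - -15\right)}}{2}\right) 256 = \left(4 + \frac{\sqrt{2 + 4 \left(5 + 15\right)}}{2}\right) 256 = \left(4 + \frac{\sqrt{2 + 4 \cdot 20}}{2}\right) 256 = \left(4 + \frac{\sqrt{2 + 80}}{2}\right) 256 = \left(4 + \frac{\sqrt{82}}{2}\right) 256 = 1024 + 128 \sqrt{82}$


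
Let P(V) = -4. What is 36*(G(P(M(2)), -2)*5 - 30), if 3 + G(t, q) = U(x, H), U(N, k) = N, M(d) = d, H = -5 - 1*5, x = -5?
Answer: -2520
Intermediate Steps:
H = -10 (H = -5 - 5 = -10)
G(t, q) = -8 (G(t, q) = -3 - 5 = -8)
36*(G(P(M(2)), -2)*5 - 30) = 36*(-8*5 - 30) = 36*(-40 - 30) = 36*(-70) = -2520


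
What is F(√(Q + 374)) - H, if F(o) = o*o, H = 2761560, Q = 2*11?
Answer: -2761164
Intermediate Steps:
Q = 22
F(o) = o²
F(√(Q + 374)) - H = (√(22 + 374))² - 1*2761560 = (√396)² - 2761560 = (6*√11)² - 2761560 = 396 - 2761560 = -2761164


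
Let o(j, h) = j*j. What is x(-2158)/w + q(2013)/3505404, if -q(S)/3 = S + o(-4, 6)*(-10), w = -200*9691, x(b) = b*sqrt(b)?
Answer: -1853/1168468 + 1079*I*sqrt(2158)/969100 ≈ -0.0015858 + 0.051722*I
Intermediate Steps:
x(b) = b**(3/2)
w = -1938200
o(j, h) = j**2
q(S) = 480 - 3*S (q(S) = -3*(S + (-4)**2*(-10)) = -3*(S + 16*(-10)) = -3*(S - 160) = -3*(-160 + S) = 480 - 3*S)
x(-2158)/w + q(2013)/3505404 = (-2158)**(3/2)/(-1938200) + (480 - 3*2013)/3505404 = -2158*I*sqrt(2158)*(-1/1938200) + (480 - 6039)*(1/3505404) = 1079*I*sqrt(2158)/969100 - 5559*1/3505404 = 1079*I*sqrt(2158)/969100 - 1853/1168468 = -1853/1168468 + 1079*I*sqrt(2158)/969100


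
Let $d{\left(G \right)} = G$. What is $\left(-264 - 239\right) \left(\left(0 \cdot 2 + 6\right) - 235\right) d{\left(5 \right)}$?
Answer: $575935$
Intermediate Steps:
$\left(-264 - 239\right) \left(\left(0 \cdot 2 + 6\right) - 235\right) d{\left(5 \right)} = \left(-264 - 239\right) \left(\left(0 \cdot 2 + 6\right) - 235\right) 5 = - 503 \left(\left(0 + 6\right) - 235\right) 5 = - 503 \left(6 - 235\right) 5 = \left(-503\right) \left(-229\right) 5 = 115187 \cdot 5 = 575935$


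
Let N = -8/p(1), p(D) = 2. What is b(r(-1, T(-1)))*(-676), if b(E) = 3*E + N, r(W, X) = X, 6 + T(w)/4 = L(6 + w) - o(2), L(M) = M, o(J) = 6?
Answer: 59488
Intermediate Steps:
T(w) = -24 + 4*w (T(w) = -24 + 4*((6 + w) - 1*6) = -24 + 4*((6 + w) - 6) = -24 + 4*w)
N = -4 (N = -8/2 = -8*1/2 = -4)
b(E) = -4 + 3*E (b(E) = 3*E - 4 = -4 + 3*E)
b(r(-1, T(-1)))*(-676) = (-4 + 3*(-24 + 4*(-1)))*(-676) = (-4 + 3*(-24 - 4))*(-676) = (-4 + 3*(-28))*(-676) = (-4 - 84)*(-676) = -88*(-676) = 59488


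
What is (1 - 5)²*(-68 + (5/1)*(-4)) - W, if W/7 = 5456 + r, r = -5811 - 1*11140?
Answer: 79057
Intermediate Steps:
r = -16951 (r = -5811 - 11140 = -16951)
W = -80465 (W = 7*(5456 - 16951) = 7*(-11495) = -80465)
(1 - 5)²*(-68 + (5/1)*(-4)) - W = (1 - 5)²*(-68 + (5/1)*(-4)) - 1*(-80465) = (-4)²*(-68 + (5*1)*(-4)) + 80465 = 16*(-68 + 5*(-4)) + 80465 = 16*(-68 - 20) + 80465 = 16*(-88) + 80465 = -1408 + 80465 = 79057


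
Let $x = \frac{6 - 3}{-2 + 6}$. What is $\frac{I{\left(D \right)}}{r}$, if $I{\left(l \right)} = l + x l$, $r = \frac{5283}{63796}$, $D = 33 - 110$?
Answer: $- \frac{8596511}{5283} \approx -1627.2$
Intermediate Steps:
$D = -77$
$r = \frac{5283}{63796}$ ($r = 5283 \cdot \frac{1}{63796} = \frac{5283}{63796} \approx 0.082811$)
$x = \frac{3}{4} \approx 0.75$
$I{\left(l \right)} = \frac{7 l}{4}$ ($I{\left(l \right)} = l + \frac{3 l}{4} = \frac{7 l}{4}$)
$\frac{I{\left(D \right)}}{r} = \frac{\frac{7}{4} \left(-77\right)}{\frac{5283}{63796}} = \left(- \frac{539}{4}\right) \frac{63796}{5283} = - \frac{8596511}{5283}$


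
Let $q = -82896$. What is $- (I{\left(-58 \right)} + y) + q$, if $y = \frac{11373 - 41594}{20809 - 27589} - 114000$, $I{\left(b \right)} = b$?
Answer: $\frac{211248139}{6780} \approx 31158.0$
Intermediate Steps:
$y = - \frac{772889779}{6780}$ ($y = - \frac{30221}{-6780} - 114000 = \left(-30221\right) \left(- \frac{1}{6780}\right) - 114000 = \frac{30221}{6780} - 114000 = - \frac{772889779}{6780} \approx -1.14 \cdot 10^{5}$)
$- (I{\left(-58 \right)} + y) + q = - (-58 - \frac{772889779}{6780}) - 82896 = \left(-1\right) \left(- \frac{773283019}{6780}\right) - 82896 = \frac{773283019}{6780} - 82896 = \frac{211248139}{6780}$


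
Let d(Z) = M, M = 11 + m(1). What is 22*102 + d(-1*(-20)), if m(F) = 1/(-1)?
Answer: 2254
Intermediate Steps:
m(F) = -1
M = 10 (M = 11 - 1 = 10)
d(Z) = 10
22*102 + d(-1*(-20)) = 22*102 + 10 = 2244 + 10 = 2254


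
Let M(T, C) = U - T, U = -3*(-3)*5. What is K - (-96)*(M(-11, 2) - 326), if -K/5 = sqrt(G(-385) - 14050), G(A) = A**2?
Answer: -25920 - 25*sqrt(5367) ≈ -27752.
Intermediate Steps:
U = 45 (U = 9*5 = 45)
M(T, C) = 45 - T
K = -25*sqrt(5367) (K = -5*sqrt((-385)**2 - 14050) = -5*sqrt(148225 - 14050) = -25*sqrt(5367) ≈ -1831.5)
K - (-96)*(M(-11, 2) - 326) = -25*sqrt(5367) - (-96)*((45 - 1*(-11)) - 326) = -25*sqrt(5367) - (-96)*((45 + 11) - 326) = -25*sqrt(5367) - (-96)*(56 - 326) = -25*sqrt(5367) - (-96)*(-270) = -25*sqrt(5367) - 1*25920 = -25*sqrt(5367) - 25920 = -25920 - 25*sqrt(5367)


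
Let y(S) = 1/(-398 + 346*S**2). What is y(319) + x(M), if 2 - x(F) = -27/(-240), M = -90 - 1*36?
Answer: 1329136297/704178160 ≈ 1.8875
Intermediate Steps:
M = -126 (M = -90 - 36 = -126)
x(F) = 151/80 (x(F) = 2 - (-27)/(-240) = 2 - (-27)*(-1)/240 = 2 - 1*9/80 = 2 - 9/80 = 151/80)
y(319) + x(M) = 1/(2*(-199 + 173*319**2)) + 151/80 = 1/(2*(-199 + 173*101761)) + 151/80 = 1/(2*(-199 + 17604653)) + 151/80 = (1/2)/17604454 + 151/80 = (1/2)*(1/17604454) + 151/80 = 1/35208908 + 151/80 = 1329136297/704178160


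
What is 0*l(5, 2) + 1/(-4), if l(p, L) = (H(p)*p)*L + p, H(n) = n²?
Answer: -¼ ≈ -0.25000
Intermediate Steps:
l(p, L) = p + L*p³ (l(p, L) = (p²*p)*L + p = p³*L + p = L*p³ + p = p + L*p³)
0*l(5, 2) + 1/(-4) = 0*(5 + 2*5³) + 1/(-4) = 0*(5 + 2*125) - ¼ = 0*(5 + 250) - ¼ = 0*255 - ¼ = 0 - ¼ = -¼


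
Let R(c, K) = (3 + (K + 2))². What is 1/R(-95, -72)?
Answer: 1/4489 ≈ 0.00022277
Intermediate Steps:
R(c, K) = (5 + K)² (R(c, K) = (3 + (2 + K))² = (5 + K)²)
1/R(-95, -72) = 1/((5 - 72)²) = 1/((-67)²) = 1/4489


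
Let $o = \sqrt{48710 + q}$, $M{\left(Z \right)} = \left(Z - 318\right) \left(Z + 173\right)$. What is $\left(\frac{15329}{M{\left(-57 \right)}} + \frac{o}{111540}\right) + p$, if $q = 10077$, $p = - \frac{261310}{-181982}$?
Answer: $\frac{4288691461}{3958108500} + \frac{\sqrt{58787}}{111540} \approx 1.0857$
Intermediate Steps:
$M{\left(Z \right)} = \left(-318 + Z\right) \left(173 + Z\right)$
$p = \frac{130655}{90991}$ ($p = \left(-261310\right) \left(- \frac{1}{181982}\right) = \frac{130655}{90991} \approx 1.4359$)
$o = \sqrt{58787}$ ($o = \sqrt{48710 + 10077} = \sqrt{58787} \approx 242.46$)
$\left(\frac{15329}{M{\left(-57 \right)}} + \frac{o}{111540}\right) + p = \left(\frac{15329}{-55014 + \left(-57\right)^{2} - -8265} + \frac{\sqrt{58787}}{111540}\right) + \frac{130655}{90991} = \left(\frac{15329}{-55014 + 3249 + 8265} + \sqrt{58787} \cdot \frac{1}{111540}\right) + \frac{130655}{90991} = \left(\frac{15329}{-43500} + \frac{\sqrt{58787}}{111540}\right) + \frac{130655}{90991} = \left(15329 \left(- \frac{1}{43500}\right) + \frac{\sqrt{58787}}{111540}\right) + \frac{130655}{90991} = \left(- \frac{15329}{43500} + \frac{\sqrt{58787}}{111540}\right) + \frac{130655}{90991} = \frac{4288691461}{3958108500} + \frac{\sqrt{58787}}{111540}$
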